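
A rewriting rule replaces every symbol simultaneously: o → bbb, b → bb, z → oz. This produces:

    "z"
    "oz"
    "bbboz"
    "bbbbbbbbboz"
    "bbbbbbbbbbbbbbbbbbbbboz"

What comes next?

Applying the rule to each of the 23 symbols of bbbbbbbbbbbbbbbbbbbbboz gives the pieces bb bb bb bb bb bb bb bb bb bb bb bb bb bb bb bb bb bb bb bb bb bbb oz, which concatenate to the answer.

bbbbbbbbbbbbbbbbbbbbbbbbbbbbbbbbbbbbbbbbbbbbboz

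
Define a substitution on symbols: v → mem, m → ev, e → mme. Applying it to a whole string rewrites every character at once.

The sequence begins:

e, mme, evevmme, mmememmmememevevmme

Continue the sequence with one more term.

evevmmeevmmeevevevmmeevmmeevmmememmmememevevmme

φ(mmememmmememevevmme) expands symbol-by-symbol to ev ev mme ev mme ev ev ev mme ev mme ev mme mem mme mem ev ev mme; joining the 19 pieces gives the next term.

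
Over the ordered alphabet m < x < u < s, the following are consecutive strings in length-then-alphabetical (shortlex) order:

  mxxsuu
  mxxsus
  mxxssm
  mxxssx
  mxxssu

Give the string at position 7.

mxummm

Continuing the enumeration 2 steps past mxxssu: mxxssu → mxxsss → (answer).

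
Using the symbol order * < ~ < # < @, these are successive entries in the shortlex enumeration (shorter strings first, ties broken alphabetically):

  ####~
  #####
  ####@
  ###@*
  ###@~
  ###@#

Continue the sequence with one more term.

Treat ###@# as a base-4 numeral over the given alphabet and add one, carrying through any trailing @'s.

###@@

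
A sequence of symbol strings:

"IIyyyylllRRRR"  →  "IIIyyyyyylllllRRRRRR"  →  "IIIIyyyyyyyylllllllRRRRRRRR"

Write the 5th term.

Each string has the form I^{n} y^{2n} l^{2n-1} R^{2n}, where the shown terms are n = 2, 3, 4.
At n = 6 the blocks have lengths 6, 12, 11, 12.

IIIIIIyyyyyyyyyyyylllllllllllRRRRRRRRRRRR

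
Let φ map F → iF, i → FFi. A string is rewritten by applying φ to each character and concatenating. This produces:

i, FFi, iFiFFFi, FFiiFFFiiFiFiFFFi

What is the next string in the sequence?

Rewriting the 17 symbols of FFiiFFFiiFiFiFFFi one by one yields iF iF FFi FFi iF iF iF FFi FFi iF FFi iF FFi iF iF iF FFi; concatenated:

iFiFFFiFFiiFiFiFFFiFFiiFFFiiFFFiiFiFiFFFi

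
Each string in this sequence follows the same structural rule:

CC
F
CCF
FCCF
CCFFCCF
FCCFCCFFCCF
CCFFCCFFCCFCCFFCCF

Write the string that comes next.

FCCFCCFFCCFCCFFCCFFCCFCCFFCCF

Each term (from the third on) is the two preceding terms concatenated in order: term 3 = CC·F = CCF.
So term 8 is FCCFCCFFCCF·CCFFCCFFCCFCCFFCCF.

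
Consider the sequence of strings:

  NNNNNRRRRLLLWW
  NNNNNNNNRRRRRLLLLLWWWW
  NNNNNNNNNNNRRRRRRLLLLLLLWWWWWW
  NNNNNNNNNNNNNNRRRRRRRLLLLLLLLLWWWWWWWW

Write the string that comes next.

NNNNNNNNNNNNNNNNNRRRRRRRRLLLLLLLLLLLWWWWWWWWWW

The n-th term is 3n+2 N's then n+3 R's then 2n+1 L's then 2n W's (n = 1, 2, …).
Setting n = 5 gives 17, 8, 11, 10 characters in each block.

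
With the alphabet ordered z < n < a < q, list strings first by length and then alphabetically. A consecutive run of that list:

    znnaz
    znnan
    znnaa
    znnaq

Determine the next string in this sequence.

znnqz

Find the rightmost character of znnaq below q, bump it to the next letter, and reset everything to its right to z.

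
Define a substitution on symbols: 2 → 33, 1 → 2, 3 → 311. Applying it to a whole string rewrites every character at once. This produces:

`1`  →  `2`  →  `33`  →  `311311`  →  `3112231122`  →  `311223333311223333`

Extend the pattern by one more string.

311223333311311311311311223333311311311311

Replace each of the 18 characters of 311223333311223333 in place — 311 2 2 33 33 311 311 311 311 311 2 2 33 33 311 311 311 311 — and concatenate.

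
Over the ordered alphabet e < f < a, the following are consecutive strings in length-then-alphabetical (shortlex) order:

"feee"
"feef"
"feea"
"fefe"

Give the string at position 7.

feae

Advancing 3 positions from fefe through fefe → feff → fefa reaches term 7.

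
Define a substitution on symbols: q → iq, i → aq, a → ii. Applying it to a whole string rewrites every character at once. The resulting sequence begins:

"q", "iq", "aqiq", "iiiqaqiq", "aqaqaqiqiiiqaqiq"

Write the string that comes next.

Replace each of the 16 characters of aqaqaqiqiiiqaqiq in place — ii iq ii iq ii iq aq iq aq aq aq iq ii iq aq iq — and concatenate.

iiiqiiiqiiiqaqiqaqaqaqiqiiiqaqiq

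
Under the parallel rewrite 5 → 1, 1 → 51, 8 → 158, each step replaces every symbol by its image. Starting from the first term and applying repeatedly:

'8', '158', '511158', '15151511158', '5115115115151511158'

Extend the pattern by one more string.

Applying the rule to each of the 19 symbols of 5115115115151511158 gives the pieces 1 51 51 1 51 51 1 51 51 1 51 1 51 1 51 51 51 1 158, which concatenate to the answer.

15151151511515115115115151511158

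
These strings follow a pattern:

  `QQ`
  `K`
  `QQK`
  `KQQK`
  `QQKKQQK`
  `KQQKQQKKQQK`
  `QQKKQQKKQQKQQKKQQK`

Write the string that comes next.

KQQKQQKKQQKQQKKQQKKQQKQQKKQQK

From term 3 onward, concatenate the second-to-last term with the last: QQ·K = QQK, K·QQK = KQQK, …
So term 8 is KQQKQQKKQQK·QQKKQQKKQQKQQKKQQK.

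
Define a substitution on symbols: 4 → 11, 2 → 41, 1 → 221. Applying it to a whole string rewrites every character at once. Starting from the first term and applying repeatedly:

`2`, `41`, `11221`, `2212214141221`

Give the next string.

φ(2212214141221) expands symbol-by-symbol to 41 41 221 41 41 221 11 221 11 221 41 41 221; joining the 13 pieces gives the next term.

4141221414122111221112214141221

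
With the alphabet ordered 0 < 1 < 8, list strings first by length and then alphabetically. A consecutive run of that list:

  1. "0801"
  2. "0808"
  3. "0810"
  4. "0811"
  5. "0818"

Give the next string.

The successor of 0818 increments the rightmost position that isn't already 8 and resets every position after it to 0.

0880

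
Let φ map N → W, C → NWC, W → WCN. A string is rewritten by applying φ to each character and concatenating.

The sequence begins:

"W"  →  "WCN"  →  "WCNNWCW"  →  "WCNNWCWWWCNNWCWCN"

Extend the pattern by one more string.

Rewriting the 17 symbols of WCNNWCWWWCNNWCWCN one by one yields WCN NWC W W WCN NWC WCN WCN WCN NWC W W WCN NWC WCN NWC W; concatenated:

WCNNWCWWWCNNWCWCNWCNWCNNWCWWWCNNWCWCNNWCW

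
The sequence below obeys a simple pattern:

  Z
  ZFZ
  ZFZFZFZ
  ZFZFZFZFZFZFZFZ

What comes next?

s(k+1) = s(k)·F·s(k) — each term doubles the last with 'F' between the halves.
Doubling ZFZFZFZFZFZFZFZ with 'F' between the halves:

ZFZFZFZFZFZFZFZFZFZFZFZFZFZFZFZ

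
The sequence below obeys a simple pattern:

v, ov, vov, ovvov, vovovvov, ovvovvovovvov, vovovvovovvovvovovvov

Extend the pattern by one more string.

This is a Fibonacci-style word recurrence s(k) = s(k−2)·s(k−1): e.g. v·ov = vov.
The next term joins ovvovvovovvov and vovovvovovvovvovovvov.

ovvovvovovvovvovovvovovvovvovovvov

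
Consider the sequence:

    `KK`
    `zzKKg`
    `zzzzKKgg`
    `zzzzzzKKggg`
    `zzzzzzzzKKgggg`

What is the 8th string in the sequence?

Every step adds zz to the front and g to the end of the previous string.
From zzzzzzzzKKgggg, 3 further steps: zzzzzzzzKKgggg → zzzzzzzzzzKKggggg → zzzzzzzzzzzzKKgggggg → (answer).

zzzzzzzzzzzzzzKKggggggg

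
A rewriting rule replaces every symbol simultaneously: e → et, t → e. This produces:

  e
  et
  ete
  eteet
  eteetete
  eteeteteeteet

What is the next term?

Rewriting the 13 symbols of eteeteteeteet one by one yields et e et et e et e et et e et et e; concatenated:

eteeteteeteeteteetete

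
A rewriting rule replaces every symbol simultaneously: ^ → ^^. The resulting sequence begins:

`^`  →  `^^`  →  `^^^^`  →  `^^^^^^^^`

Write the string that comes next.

^^^^^^^^^^^^^^^^

Apply φ to ^^^^^^^^ symbol by symbol: ^→^^, ^→^^, ^→^^, ^→^^, ^→^^, ^→^^, ^→^^, ^→^^; joined: ^^ ^^ ^^ ^^ ^^ ^^ ^^ ^^.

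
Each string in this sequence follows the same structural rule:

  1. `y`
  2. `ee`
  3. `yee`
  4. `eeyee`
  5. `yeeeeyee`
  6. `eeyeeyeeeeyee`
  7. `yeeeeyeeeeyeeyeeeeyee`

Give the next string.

eeyeeyeeeeyeeyeeeeyeeeeyeeyeeeeyee

This is a Fibonacci-style word recurrence s(k) = s(k−2)·s(k−1): e.g. y·ee = yee.
Continuing: eeyeeyeeeeyee · yeeeeyeeeeyeeyeeeeyee gives term 8.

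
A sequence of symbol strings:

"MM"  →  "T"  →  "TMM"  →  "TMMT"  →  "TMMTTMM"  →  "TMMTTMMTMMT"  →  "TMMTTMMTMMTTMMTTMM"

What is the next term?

TMMTTMMTMMTTMMTTMMTMMTTMMTMMT

This is a Fibonacci-style word recurrence s(k) = s(k−1)·s(k−2): e.g. T·MM = TMM.
The next term joins TMMTTMMTMMTTMMTTMM and TMMTTMMTMMT.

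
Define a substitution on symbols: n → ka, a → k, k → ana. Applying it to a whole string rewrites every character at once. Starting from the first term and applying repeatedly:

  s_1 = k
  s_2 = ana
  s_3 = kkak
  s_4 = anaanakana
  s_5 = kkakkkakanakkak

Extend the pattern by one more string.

φ(kkakkkakanakkak) expands symbol-by-symbol to ana ana k ana ana ana k ana k ka k ana ana k ana; joining the 15 pieces gives the next term.

anaanakanaanaanakanakkakanaanakana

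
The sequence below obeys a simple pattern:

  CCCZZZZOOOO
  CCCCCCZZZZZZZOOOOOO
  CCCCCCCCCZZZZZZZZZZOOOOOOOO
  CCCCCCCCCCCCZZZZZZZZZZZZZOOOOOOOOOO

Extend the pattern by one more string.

CCCCCCCCCCCCCCCZZZZZZZZZZZZZZZZOOOOOOOOOOOO

The n-th term is 3n C's then 3n+1 Z's then 2n+2 O's (n = 1, 2, …).
Setting n = 5 gives 15, 16, 12 characters in each block.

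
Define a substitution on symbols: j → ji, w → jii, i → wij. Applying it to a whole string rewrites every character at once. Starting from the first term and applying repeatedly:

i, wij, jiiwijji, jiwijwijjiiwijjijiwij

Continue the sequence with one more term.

Applying the rule to each of the 21 symbols of jiwijwijjiiwijjijiwij gives the pieces ji wij jii wij ji jii wij ji ji wij wij jii wij ji ji wij ji wij jii wij ji, which concatenate to the answer.

jiwijjiiwijjijiiwijjijiwijwijjiiwijjijiwijjiwijjiiwijji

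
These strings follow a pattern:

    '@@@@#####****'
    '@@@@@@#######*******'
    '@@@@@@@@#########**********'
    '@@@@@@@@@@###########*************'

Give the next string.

@@@@@@@@@@@@#############****************

Term n consists of 2n @'s, followed by 2n+1 #'s, followed by 3n-2 *'s, where the shown terms are n = 2, 3, 4, 5.
Setting n = 6 gives 12, 13, 16 characters in each block.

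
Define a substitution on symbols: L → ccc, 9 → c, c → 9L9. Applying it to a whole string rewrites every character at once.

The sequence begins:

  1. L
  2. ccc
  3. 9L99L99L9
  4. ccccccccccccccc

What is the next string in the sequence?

9L99L99L99L99L99L99L99L99L99L99L99L99L99L99L9

Replace each of the 15 characters of ccccccccccccccc in place — 9L9 9L9 9L9 9L9 9L9 9L9 9L9 9L9 9L9 9L9 9L9 9L9 9L9 9L9 9L9 — and concatenate.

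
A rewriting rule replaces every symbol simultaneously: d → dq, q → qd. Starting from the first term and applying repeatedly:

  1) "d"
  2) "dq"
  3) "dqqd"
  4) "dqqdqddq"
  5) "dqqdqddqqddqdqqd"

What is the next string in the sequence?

Applying the rule to each of the 16 symbols of dqqdqddqqddqdqqd gives the pieces dq qd qd dq qd dq dq qd qd dq dq qd dq qd qd dq, which concatenate to the answer.

dqqdqddqqddqdqqdqddqdqqddqqdqddq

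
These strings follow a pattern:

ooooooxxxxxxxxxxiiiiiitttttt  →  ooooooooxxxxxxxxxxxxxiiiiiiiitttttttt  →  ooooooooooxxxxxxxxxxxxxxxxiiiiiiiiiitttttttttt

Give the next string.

ooooooooooooxxxxxxxxxxxxxxxxxxxiiiiiiiiiiiitttttttttttt

Each string has the form o^{2n} x^{3n+1} i^{2n} t^{2n}, where the shown terms are n = 3, 4, 5.
Setting n = 6 gives 12, 19, 12, 12 characters in each block.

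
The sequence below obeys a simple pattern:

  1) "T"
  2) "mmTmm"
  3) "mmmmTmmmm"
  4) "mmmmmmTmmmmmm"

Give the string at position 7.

mmmmmmmmmmmmTmmmmmmmmmmmm

Each term wraps the previous one in mm on the left and mm on the right.
From mmmmmmTmmmmmm, 3 further steps: mmmmmmTmmmmmm → mmmmmmmmTmmmmmmmm → mmmmmmmmmmTmmmmmmmmmm → (answer).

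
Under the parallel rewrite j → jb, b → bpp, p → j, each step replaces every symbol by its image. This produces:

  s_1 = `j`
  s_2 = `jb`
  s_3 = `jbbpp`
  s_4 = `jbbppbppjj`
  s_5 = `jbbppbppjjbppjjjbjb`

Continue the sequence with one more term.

jbbppbppjjbppjjjbjbbppjjjbjbjbbppjbbpp

φ(jbbppbppjjbppjjjbjb) expands symbol-by-symbol to jb bpp bpp j j bpp j j jb jb bpp j j jb jb jb bpp jb bpp; joining the 19 pieces gives the next term.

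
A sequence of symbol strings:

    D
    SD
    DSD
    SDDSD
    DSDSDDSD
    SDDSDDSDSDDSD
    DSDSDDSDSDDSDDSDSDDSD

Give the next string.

From term 3 onward, concatenate the second-to-last term with the last: D·SD = DSD, SD·DSD = SDDSD, …
The next term joins SDDSDDSDSDDSD and DSDSDDSDSDDSDDSDSDDSD.

SDDSDDSDSDDSDDSDSDDSDSDDSDDSDSDDSD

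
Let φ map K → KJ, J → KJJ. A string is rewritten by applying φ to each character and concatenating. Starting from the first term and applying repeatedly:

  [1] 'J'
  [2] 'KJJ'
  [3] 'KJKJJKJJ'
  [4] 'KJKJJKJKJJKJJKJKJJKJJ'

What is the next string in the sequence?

φ(KJKJJKJKJJKJJKJKJJKJJ) expands symbol-by-symbol to KJ KJJ KJ KJJ KJJ KJ KJJ KJ KJJ KJJ KJ KJJ KJJ KJ KJJ KJ KJJ KJJ KJ KJJ KJJ; joining the 21 pieces gives the next term.

KJKJJKJKJJKJJKJKJJKJKJJKJJKJKJJKJJKJKJJKJKJJKJJKJKJJKJJ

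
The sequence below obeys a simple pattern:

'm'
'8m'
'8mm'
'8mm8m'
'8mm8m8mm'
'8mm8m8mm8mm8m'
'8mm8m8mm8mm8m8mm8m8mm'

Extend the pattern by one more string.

8mm8m8mm8mm8m8mm8m8mm8mm8m8mm8mm8m

From term 3 onward, concatenate the last term with the second-to-last: 8m·m = 8mm, 8mm·8m = 8mm8m, …
Continuing: 8mm8m8mm8mm8m8mm8m8mm · 8mm8m8mm8mm8m gives term 8.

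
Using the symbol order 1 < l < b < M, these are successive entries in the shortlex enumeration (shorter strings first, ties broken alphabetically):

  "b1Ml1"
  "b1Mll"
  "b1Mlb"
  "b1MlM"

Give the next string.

Treat b1MlM as a base-4 numeral over the given alphabet and add one, carrying through any trailing M's.

b1Mb1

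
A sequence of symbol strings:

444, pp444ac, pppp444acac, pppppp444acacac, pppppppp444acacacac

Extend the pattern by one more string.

Each term wraps the previous one in pp on the left and ac on the right.
Applying this once more to pppppppp444acacacac:

pppppppppp444acacacacac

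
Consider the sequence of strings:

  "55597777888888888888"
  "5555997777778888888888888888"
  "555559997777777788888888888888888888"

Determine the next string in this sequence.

55555599997777777777888888888888888888888888

Term n consists of n 5's, followed by n-2 9's, followed by 2n-2 7's, followed by 4n 8's, where the shown terms are n = 3, 4, 5.
Setting n = 6 gives 6, 4, 10, 24 characters in each block.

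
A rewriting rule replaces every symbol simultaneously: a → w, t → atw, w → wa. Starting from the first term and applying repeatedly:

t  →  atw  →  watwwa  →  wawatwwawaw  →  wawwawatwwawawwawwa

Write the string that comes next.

φ(wawwawatwwawawwawwa) expands symbol-by-symbol to wa w wa wa w wa w atw wa wa w wa w wa wa w wa wa w; joining the 19 pieces gives the next term.

wawwawawwawatwwawawwawwawawwawaw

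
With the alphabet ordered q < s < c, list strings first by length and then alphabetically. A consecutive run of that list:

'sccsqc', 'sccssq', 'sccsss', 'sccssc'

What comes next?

sccscq

Find the rightmost character of sccssc below c, bump it to the next letter, and reset everything to its right to q.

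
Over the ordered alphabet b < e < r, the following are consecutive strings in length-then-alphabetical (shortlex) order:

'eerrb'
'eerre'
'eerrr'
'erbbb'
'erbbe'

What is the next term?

erbbr

Treat erbbe as a base-3 numeral over the given alphabet and add one, carrying through any trailing r's.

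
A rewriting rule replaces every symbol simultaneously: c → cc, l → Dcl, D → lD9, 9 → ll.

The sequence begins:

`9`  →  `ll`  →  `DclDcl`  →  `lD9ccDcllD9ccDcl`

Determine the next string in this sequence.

Rewriting the 16 symbols of lD9ccDcllD9ccDcl one by one yields Dcl lD9 ll cc cc lD9 cc Dcl Dcl lD9 ll cc cc lD9 cc Dcl; concatenated:

DcllD9llcccclD9ccDclDcllD9llcccclD9ccDcl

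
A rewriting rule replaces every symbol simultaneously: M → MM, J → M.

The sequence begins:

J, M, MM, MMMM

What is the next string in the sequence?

Apply φ to MMMM symbol by symbol: M→MM, M→MM, M→MM, M→MM; joined: MM MM MM MM.

MMMMMMMM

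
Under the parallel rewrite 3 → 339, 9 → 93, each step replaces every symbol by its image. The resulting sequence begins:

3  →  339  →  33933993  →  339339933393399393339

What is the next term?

φ(339339933393399393339) expands symbol-by-symbol to 339 339 93 339 339 93 93 339 339 339 93 339 339 93 93 339 93 339 339 339 93; joining the 21 pieces gives the next term.

3393399333933993933393393399333933993933399333933933993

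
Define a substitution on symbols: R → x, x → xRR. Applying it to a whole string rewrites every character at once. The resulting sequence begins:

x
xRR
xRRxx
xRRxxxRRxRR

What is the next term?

xRRxxxRRxRRxRRxxxRRxx

Rewriting each symbol of xRRxxxRRxRR: x→xRR, R→x, R→x, x→xRR, x→xRR, x→xRR, R→x, R→x, x→xRR, R→x, R→x, which concatenates to xRR x x xRR xRR xRR x x xRR x x.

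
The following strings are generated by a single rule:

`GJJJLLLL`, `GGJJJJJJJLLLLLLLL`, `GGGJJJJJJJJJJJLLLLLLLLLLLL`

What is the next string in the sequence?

The n-th term is n G's then 4n-1 J's then 4n L's (n = 1, 2, …).
For the next term, n = 4, so the run lengths are 4, 15, 16.

GGGGJJJJJJJJJJJJJJJLLLLLLLLLLLLLLLL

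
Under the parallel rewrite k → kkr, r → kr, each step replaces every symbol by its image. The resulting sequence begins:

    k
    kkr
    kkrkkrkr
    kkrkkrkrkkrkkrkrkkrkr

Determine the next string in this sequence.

kkrkkrkrkkrkkrkrkkrkrkkrkkrkrkkrkkrkrkkrkrkkrkkrkrkkrkr

φ(kkrkkrkrkkrkkrkrkkrkr) expands symbol-by-symbol to kkr kkr kr kkr kkr kr kkr kr kkr kkr kr kkr kkr kr kkr kr kkr kkr kr kkr kr; joining the 21 pieces gives the next term.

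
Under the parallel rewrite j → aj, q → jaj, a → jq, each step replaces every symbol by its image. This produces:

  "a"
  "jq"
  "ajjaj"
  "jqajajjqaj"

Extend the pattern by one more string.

Apply φ to jqajajjqaj symbol by symbol: j→aj, q→jaj, a→jq, j→aj, a→jq, j→aj, j→aj, q→jaj, a→jq, j→aj; joined: aj jaj jq aj jq aj aj jaj jq aj.

ajjajjqajjqajajjajjqaj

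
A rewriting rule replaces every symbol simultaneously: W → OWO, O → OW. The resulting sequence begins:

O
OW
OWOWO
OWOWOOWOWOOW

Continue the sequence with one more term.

OWOWOOWOWOOWOWOWOOWOWOOWOWOWO

Rewriting each symbol of OWOWOOWOWOOW: O→OW, W→OWO, O→OW, W→OWO, O→OW, O→OW, W→OWO, O→OW, W→OWO, O→OW, O→OW, W→OWO, which concatenates to OW OWO OW OWO OW OW OWO OW OWO OW OW OWO.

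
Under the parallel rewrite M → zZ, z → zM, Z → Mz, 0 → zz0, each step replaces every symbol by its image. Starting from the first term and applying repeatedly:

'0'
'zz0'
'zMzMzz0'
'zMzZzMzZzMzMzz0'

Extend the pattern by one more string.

Replace each of the 15 characters of zMzZzMzZzMzMzz0 in place — zM zZ zM Mz zM zZ zM Mz zM zZ zM zZ zM zM zz0 — and concatenate.

zMzZzMMzzMzZzMMzzMzZzMzZzMzMzz0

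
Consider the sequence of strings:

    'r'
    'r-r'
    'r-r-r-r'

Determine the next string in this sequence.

Each string is two copies of the previous one joined by '-'.
So the next term is two copies of r-r-r-r with '-' between the halves.

r-r-r-r-r-r-r-r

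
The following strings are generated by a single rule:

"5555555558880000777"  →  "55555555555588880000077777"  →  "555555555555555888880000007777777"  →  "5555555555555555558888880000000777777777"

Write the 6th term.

555555555555555555555555888888880000000007777777777777

The n-th term is 3n+3 5's then n+1 8's then n+2 0's then 2n-1 7's, where the shown terms are n = 2, 3, 4, 5.
For term 6, n = 7, so the run lengths are 24, 8, 9, 13.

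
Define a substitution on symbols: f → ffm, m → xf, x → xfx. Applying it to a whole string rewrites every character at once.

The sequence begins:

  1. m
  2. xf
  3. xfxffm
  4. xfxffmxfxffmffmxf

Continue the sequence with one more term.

Rewriting the 17 symbols of xfxffmxfxffmffmxf one by one yields xfx ffm xfx ffm ffm xf xfx ffm xfx ffm ffm xf ffm ffm xf xfx ffm; concatenated:

xfxffmxfxffmffmxfxfxffmxfxffmffmxfffmffmxfxfxffm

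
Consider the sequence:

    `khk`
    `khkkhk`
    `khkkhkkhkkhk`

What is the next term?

s(k+1) = s(k)·s(k) — each term doubles the last.
Doubling khkkhkkhkkhk:

khkkhkkhkkhkkhkkhkkhkkhk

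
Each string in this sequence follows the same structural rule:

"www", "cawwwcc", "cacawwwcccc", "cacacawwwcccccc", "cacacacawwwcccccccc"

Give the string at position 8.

Each term wraps the previous one in ca on the left and cc on the right.
From cacacacawwwcccccccc, 3 further steps: cacacacawwwcccccccc → cacacacacawwwcccccccccc → cacacacacacawwwcccccccccccc → (answer).

cacacacacacacawwwcccccccccccccc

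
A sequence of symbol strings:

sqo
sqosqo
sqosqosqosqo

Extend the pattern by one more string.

Each string is two copies of the previous one concatenated.
Doubling sqosqosqosqo:

sqosqosqosqosqosqosqosqo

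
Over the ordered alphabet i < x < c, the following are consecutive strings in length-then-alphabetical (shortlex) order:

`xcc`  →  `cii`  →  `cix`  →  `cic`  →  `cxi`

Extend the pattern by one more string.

The successor of cxi increments the rightmost position that isn't already c and resets every position after it to i.

cxx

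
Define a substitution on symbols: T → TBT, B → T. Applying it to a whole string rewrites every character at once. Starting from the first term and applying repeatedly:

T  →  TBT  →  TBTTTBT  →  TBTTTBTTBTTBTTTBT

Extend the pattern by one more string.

TBTTTBTTBTTBTTTBTTBTTTBTTBTTTBTTBTTBTTTBT

Replace each of the 17 characters of TBTTTBTTBTTBTTTBT in place — TBT T TBT TBT TBT T TBT TBT T TBT TBT T TBT TBT TBT T TBT — and concatenate.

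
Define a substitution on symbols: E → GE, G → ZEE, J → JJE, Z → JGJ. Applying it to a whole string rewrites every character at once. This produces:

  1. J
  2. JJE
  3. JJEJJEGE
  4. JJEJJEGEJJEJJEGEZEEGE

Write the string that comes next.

JJEJJEGEJJEJJEGEZEEGEJJEJJEGEJJEJJEGEZEEGEJGJGEGEZEEGE

Applying the rule to each of the 21 symbols of JJEJJEGEJJEJJEGEZEEGE gives the pieces JJE JJE GE JJE JJE GE ZEE GE JJE JJE GE JJE JJE GE ZEE GE JGJ GE GE ZEE GE, which concatenate to the answer.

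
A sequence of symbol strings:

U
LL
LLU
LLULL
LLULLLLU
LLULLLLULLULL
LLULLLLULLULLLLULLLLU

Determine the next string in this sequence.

This is a Fibonacci-style word recurrence s(k) = s(k−1)·s(k−2): e.g. LL·U = LLU.
The next term joins LLULLLLULLULLLLULLLLU and LLULLLLULLULL.

LLULLLLULLULLLLULLLLULLULLLLULLULL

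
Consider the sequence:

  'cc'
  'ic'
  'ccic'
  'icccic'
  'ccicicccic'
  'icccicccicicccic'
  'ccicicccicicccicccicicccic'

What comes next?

Each term (from the third on) is the two preceding terms concatenated in order: term 3 = cc·ic = ccic.
The next term joins icccicccicicccic and ccicicccicicccicccicicccic.

icccicccicicccicccicicccicicccicccicicccic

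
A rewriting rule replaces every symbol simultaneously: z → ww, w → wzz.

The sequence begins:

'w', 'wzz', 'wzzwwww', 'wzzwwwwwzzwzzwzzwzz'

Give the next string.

Applying the rule to each of the 19 symbols of wzzwwwwwzzwzzwzzwzz gives the pieces wzz ww ww wzz wzz wzz wzz wzz ww ww wzz ww ww wzz ww ww wzz ww ww, which concatenate to the answer.

wzzwwwwwzzwzzwzzwzzwzzwwwwwzzwwwwwzzwwwwwzzwwww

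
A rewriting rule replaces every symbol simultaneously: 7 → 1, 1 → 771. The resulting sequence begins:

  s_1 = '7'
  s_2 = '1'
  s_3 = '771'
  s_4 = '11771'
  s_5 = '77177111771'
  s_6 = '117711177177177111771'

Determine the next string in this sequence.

Rewriting the 21 symbols of 117711177177177111771 one by one yields 771 771 1 1 771 771 771 1 1 771 1 1 771 1 1 771 771 771 1 1 771; concatenated:

7717711177177177111771117711177177177111771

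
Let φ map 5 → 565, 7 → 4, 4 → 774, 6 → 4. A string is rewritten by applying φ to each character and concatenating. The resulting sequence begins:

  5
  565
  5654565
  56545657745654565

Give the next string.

Rewriting the 17 symbols of 56545657745654565 one by one yields 565 4 565 774 565 4 565 4 4 774 565 4 565 774 565 4 565; concatenated:

565456577456545654477456545657745654565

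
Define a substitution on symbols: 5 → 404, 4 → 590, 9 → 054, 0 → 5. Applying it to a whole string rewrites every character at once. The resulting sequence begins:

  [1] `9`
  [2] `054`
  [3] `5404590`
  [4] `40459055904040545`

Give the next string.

59055904040545404404054559055905404590404

Applying the rule to each of the 17 symbols of 40459055904040545 gives the pieces 590 5 590 404 054 5 404 404 054 5 590 5 590 5 404 590 404, which concatenate to the answer.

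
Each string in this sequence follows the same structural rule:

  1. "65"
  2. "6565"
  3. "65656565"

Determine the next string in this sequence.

Every step duplicates the string.
Doubling 65656565:

6565656565656565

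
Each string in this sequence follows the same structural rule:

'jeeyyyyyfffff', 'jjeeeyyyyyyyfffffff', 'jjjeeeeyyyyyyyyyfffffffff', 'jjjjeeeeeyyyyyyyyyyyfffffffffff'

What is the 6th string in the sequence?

Each string has the form j^{n-1} e^{n} y^{2n+1} f^{2n+1}, where the shown terms are n = 2, 3, 4, 5.
Setting n = 7 gives 6, 7, 15, 15 characters in each block.

jjjjjjeeeeeeeyyyyyyyyyyyyyyyfffffffffffffff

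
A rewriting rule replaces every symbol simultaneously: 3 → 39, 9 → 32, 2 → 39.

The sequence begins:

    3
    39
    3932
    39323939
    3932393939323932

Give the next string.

39323939393239323932393939323939

Replace each of the 16 characters of 3932393939323932 in place — 39 32 39 39 39 32 39 32 39 32 39 39 39 32 39 39 — and concatenate.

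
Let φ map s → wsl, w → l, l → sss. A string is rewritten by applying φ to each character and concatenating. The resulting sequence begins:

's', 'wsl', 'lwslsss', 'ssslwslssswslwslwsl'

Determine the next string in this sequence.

wslwslwslssslwslssswslwslwsllwslssslwslssslwslsss

Applying the rule to each of the 19 symbols of ssslwslssswslwslwsl gives the pieces wsl wsl wsl sss l wsl sss wsl wsl wsl l wsl sss l wsl sss l wsl sss, which concatenate to the answer.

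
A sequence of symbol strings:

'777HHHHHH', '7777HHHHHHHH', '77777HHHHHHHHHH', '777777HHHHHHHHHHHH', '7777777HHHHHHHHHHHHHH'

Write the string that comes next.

Reading off run lengths: 7 runs 3, 4, 5, 6, 7; H runs 6, 8, 10, 12, 14 — each is linear in n, where the shown terms are n = 3, 4, 5, 6, 7.
At n = 8 the blocks have lengths 8, 16.

77777777HHHHHHHHHHHHHHHH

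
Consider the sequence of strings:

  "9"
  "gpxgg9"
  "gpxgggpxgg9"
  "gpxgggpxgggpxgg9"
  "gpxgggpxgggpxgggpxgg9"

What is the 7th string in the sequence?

gpxgggpxgggpxgggpxgggpxgggpxgg9

Each term is the previous one with gpxgg prepended.
From gpxgggpxgggpxgggpxgg9, 2 further steps: gpxgggpxgggpxgggpxgg9 → gpxgggpxgggpxgggpxgggpxgg9 → (answer).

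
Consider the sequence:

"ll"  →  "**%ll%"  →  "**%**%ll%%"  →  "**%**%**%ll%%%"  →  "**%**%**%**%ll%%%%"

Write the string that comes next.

Every step adds **% to the front and % to the end of the previous string.
So the next term is **%·**%**%**%**%ll%%%%·%.

**%**%**%**%**%ll%%%%%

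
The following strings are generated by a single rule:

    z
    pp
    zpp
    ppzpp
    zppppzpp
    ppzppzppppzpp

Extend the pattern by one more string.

Each term (from the third on) is the two preceding terms concatenated in order: term 3 = z·pp = zpp.
The next term joins zppppzpp and ppzppzppppzpp.

zppppzppppzppzppppzpp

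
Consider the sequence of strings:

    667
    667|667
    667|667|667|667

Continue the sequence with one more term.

Every step duplicates the string with '|' between the halves.
One more doubling of 667|667|667|667 gives the answer.

667|667|667|667|667|667|667|667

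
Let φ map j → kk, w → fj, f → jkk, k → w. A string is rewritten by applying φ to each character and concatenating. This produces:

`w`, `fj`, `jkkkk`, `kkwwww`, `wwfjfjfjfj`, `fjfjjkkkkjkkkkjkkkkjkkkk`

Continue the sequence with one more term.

φ(fjfjjkkkkjkkkkjkkkkjkkkk) expands symbol-by-symbol to jkk kk jkk kk kk w w w w kk w w w w kk w w w w kk w w w w; joining the 24 pieces gives the next term.

jkkkkjkkkkkkwwwwkkwwwwkkwwwwkkwwww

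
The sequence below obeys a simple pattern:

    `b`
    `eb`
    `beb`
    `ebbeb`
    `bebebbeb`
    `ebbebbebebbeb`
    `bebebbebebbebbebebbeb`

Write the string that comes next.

ebbebbebebbebbebebbebebbebbebebbeb

This is a Fibonacci-style word recurrence s(k) = s(k−2)·s(k−1): e.g. b·eb = beb.
The next term joins ebbebbebebbeb and bebebbebebbebbebebbeb.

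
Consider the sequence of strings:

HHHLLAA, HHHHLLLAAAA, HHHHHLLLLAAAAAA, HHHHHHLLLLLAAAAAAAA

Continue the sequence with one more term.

The n-th term is n+2 H's then n+1 L's then 2n A's (n = 1, 2, …).
At n = 5 the blocks have lengths 7, 6, 10.

HHHHHHHLLLLLLAAAAAAAAAA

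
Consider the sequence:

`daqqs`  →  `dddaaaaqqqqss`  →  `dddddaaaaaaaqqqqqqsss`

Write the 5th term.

Each string has the form d^{2n-1} a^{3n-2} q^{2n} s^{n} (n = 1, 2, …).
At n = 5 the blocks have lengths 9, 13, 10, 5.

dddddddddaaaaaaaaaaaaaqqqqqqqqqqsssss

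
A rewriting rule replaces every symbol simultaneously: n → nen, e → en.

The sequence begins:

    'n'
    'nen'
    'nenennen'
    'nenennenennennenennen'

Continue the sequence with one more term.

nenennenennennenennenennennenennennenennenennennenennen

φ(nenennenennennenennen) expands symbol-by-symbol to nen en nen en nen nen en nen en nen nen en nen nen en nen en nen nen en nen; joining the 21 pieces gives the next term.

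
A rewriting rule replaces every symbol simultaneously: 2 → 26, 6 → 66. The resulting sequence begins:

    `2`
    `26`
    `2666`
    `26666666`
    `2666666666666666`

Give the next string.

26666666666666666666666666666666

φ(2666666666666666) expands symbol-by-symbol to 26 66 66 66 66 66 66 66 66 66 66 66 66 66 66 66; joining the 16 pieces gives the next term.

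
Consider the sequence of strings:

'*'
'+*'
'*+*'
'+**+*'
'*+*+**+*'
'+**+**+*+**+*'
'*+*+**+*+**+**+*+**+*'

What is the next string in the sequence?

Each term (from the third on) is the two preceding terms concatenated in order: term 3 = *·+* = *+*.
So term 8 is +**+**+*+**+*·*+*+**+*+**+**+*+**+*.

+**+**+*+**+**+*+**+*+**+**+*+**+*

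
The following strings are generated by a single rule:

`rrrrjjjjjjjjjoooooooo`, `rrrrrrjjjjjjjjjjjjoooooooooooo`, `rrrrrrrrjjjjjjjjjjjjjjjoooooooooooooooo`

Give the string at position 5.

rrrrrrrrrrrrjjjjjjjjjjjjjjjjjjjjjoooooooooooooooooooooooo

Reading off run lengths: r runs 4, 6, 8; j runs 9, 12, 15; o runs 8, 12, 16 — each is linear in n, where the shown terms are n = 2, 3, 4.
Setting n = 6 gives 12, 21, 24 characters in each block.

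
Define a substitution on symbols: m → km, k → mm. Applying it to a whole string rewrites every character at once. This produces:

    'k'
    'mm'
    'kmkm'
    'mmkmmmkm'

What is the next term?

kmkmmmkmkmkmmmkm

Rewriting each symbol of mmkmmmkm: m→km, m→km, k→mm, m→km, m→km, m→km, k→mm, m→km, which concatenates to km km mm km km km mm km.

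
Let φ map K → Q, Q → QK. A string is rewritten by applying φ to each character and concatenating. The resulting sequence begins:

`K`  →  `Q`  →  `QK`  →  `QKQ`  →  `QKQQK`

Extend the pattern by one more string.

Expanding QKQQK: Q→QK, K→Q, Q→QK, Q→QK, K→Q. Concatenated: QK Q QK QK Q.

QKQQKQKQ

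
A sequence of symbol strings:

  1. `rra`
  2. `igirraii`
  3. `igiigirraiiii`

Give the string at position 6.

Each term wraps the previous one in igi on the left and ii on the right.
From igiigirraiiii, 3 further steps: igiigirraiiii → igiigiigirraiiiiii → igiigiigiigirraiiiiiiii → (answer).

igiigiigiigiigirraiiiiiiiiii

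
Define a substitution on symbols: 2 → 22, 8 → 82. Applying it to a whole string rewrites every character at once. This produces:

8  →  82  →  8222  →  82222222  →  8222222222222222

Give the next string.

Rewriting the 16 symbols of 8222222222222222 one by one yields 82 22 22 22 22 22 22 22 22 22 22 22 22 22 22 22; concatenated:

82222222222222222222222222222222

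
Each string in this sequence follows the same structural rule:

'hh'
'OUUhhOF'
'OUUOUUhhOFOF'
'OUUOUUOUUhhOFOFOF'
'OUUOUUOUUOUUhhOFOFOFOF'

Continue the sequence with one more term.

Every step adds OUU to the front and OF to the end of the previous string.
Applying this once more to OUUOUUOUUOUUhhOFOFOFOF:

OUUOUUOUUOUUOUUhhOFOFOFOFOF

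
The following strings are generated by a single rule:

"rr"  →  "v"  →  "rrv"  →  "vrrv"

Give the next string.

rrvvrrv

Each term (from the third on) is the two preceding terms concatenated in order: term 3 = rr·v = rrv.
The next term joins rrv and vrrv.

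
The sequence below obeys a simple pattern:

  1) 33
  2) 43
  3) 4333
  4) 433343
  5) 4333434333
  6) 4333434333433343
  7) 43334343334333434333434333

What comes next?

433343433343334343334343334333434333433343

Each term (from the third on) is the previous term followed by the one before it: term 3 = 43·33 = 4333.
So term 8 is 43334343334333434333434333·4333434333433343.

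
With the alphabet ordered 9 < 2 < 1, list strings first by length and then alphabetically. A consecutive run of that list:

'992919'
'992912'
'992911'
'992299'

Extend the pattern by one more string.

Treat 992299 as a base-3 numeral over the given alphabet and add one, carrying through any trailing 1's.

992292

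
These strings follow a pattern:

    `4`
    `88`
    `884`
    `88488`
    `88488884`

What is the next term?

This is a Fibonacci-style word recurrence s(k) = s(k−1)·s(k−2): e.g. 88·4 = 884.
Continuing: 88488884 · 88488 gives term 6.

8848888488488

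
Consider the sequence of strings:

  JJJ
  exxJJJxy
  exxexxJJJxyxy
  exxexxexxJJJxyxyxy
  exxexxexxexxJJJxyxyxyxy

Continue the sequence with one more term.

Each term wraps the previous one in exx on the left and xy on the right.
Applying this once more to exxexxexxexxJJJxyxyxyxy:

exxexxexxexxexxJJJxyxyxyxyxy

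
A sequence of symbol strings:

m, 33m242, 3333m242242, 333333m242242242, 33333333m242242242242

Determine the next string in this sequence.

Each term wraps the previous one in 33 on the left and 242 on the right.
So the next term is 33·33333333m242242242242·242.

3333333333m242242242242242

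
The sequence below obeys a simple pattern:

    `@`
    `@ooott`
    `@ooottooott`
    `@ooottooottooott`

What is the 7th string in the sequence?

The strings grow by a fixed suffix ooott each time.
From @ooottooottooott, 3 further steps: @ooottooottooott → @ooottooottooottooott → @ooottooottooottooottooott → (answer).

@ooottooottooottooottooottooott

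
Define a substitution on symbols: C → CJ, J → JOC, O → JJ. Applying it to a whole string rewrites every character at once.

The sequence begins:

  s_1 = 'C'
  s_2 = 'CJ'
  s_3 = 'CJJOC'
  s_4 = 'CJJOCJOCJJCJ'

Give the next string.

Expanding CJJOCJOCJJCJ: C→CJ, J→JOC, J→JOC, O→JJ, C→CJ, J→JOC, O→JJ, C→CJ, J→JOC, J→JOC, C→CJ, J→JOC. Concatenated: CJ JOC JOC JJ CJ JOC JJ CJ JOC JOC CJ JOC.

CJJOCJOCJJCJJOCJJCJJOCJOCCJJOC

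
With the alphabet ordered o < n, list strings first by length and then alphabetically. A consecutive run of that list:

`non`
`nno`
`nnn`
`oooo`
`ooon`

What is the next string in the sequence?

Treat ooon as a base-2 numeral over the given alphabet and add one, carrying through any trailing n's.

oono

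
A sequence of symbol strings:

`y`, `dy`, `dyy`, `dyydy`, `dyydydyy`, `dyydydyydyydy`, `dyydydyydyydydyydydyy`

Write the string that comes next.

This is a Fibonacci-style word recurrence s(k) = s(k−1)·s(k−2): e.g. dy·y = dyy.
The next term joins dyydydyydyydydyydydyy and dyydydyydyydy.

dyydydyydyydydyydydyydyydydyydyydy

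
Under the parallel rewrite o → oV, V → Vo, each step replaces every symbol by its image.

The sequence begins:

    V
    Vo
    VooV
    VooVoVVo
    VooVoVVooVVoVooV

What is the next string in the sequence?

Rewriting the 16 symbols of VooVoVVooVVoVooV one by one yields Vo oV oV Vo oV Vo Vo oV oV Vo Vo oV Vo oV oV Vo; concatenated:

VooVoVVooVVoVooVoVVoVooVVooVoVVo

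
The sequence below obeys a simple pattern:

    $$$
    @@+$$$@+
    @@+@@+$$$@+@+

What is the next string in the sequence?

Each term wraps the previous one in @@+ on the left and @+ on the right.
Applying this once more to @@+@@+$$$@+@+:

@@+@@+@@+$$$@+@+@+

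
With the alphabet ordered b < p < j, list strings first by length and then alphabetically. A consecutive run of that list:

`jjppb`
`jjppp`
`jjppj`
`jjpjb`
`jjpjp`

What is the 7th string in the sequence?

Continuing the enumeration 2 steps past jjpjp: jjpjp → jjpjj → (answer).

jjjbb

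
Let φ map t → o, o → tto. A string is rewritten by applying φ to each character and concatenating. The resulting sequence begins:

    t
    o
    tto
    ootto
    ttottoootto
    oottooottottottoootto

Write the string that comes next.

φ(oottooottottottoootto) expands symbol-by-symbol to tto tto o o tto tto tto o o tto o o tto o o tto tto tto o o tto; joining the 21 pieces gives the next term.

ttottooottottottooottooottooottottottoootto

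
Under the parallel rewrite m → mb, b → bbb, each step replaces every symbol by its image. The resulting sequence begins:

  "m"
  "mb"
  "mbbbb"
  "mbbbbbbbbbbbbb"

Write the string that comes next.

Rewriting the 14 symbols of mbbbbbbbbbbbbb one by one yields mb bbb bbb bbb bbb bbb bbb bbb bbb bbb bbb bbb bbb bbb; concatenated:

mbbbbbbbbbbbbbbbbbbbbbbbbbbbbbbbbbbbbbbbb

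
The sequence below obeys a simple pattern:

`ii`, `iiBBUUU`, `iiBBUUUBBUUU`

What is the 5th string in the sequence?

iiBBUUUBBUUUBBUUUBBUUU

Each term is the previous one with BBUUU appended.
From iiBBUUUBBUUU, 2 further steps: iiBBUUUBBUUU → iiBBUUUBBUUUBBUUU → (answer).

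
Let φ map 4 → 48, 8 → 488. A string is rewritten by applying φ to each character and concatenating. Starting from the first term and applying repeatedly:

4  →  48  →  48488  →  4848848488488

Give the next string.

4848848488488484884848848848488488

Replace each of the 13 characters of 4848848488488 in place — 48 488 48 488 488 48 488 48 488 488 48 488 488 — and concatenate.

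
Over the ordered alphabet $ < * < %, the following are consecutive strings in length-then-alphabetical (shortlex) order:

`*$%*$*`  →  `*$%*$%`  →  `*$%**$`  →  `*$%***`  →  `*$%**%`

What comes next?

Find the rightmost character of *$%**% below %, bump it to the next letter, and reset everything to its right to $.

*$%*%$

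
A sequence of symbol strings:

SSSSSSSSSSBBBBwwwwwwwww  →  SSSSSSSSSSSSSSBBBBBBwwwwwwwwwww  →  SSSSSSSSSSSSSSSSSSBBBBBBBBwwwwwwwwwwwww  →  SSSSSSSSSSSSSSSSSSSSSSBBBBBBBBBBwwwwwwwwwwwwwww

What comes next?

The n-th term is 4n-2 S's then 2n-2 B's then 2n+3 w's, where the shown terms are n = 3, 4, 5, 6.
For the next term, n = 7, so the run lengths are 26, 12, 17.

SSSSSSSSSSSSSSSSSSSSSSSSSSBBBBBBBBBBBBwwwwwwwwwwwwwwwww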